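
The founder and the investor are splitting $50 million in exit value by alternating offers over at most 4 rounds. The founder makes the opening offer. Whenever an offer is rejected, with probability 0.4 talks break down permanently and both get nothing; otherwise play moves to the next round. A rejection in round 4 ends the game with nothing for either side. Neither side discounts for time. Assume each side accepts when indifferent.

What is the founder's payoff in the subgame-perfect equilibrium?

27.2

Round 4 (the investor proposes): the founder will accept anything ≥ 0, so the investor offers 0 and keeps 50.
Round 3 (the founder proposes): rejecting gives the investor an expected 0.6 × 50 = 30; the founder offers that and keeps 20.
Round 2 (the investor proposes): rejecting gives the founder an expected 0.6 × 20 = 12; the investor offers that and keeps 38.
Round 1 (the founder proposes): rejecting gives the investor an expected 0.6 × 38 = 22.8; the founder offers that and keeps 27.2.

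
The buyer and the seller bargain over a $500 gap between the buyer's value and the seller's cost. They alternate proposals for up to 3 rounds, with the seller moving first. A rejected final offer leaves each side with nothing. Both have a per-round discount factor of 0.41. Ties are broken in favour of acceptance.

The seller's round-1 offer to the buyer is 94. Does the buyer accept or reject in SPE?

Reject

Round 3 (the seller proposes): rejection yields 0 for the buyer; the seller offers 0 and keeps 500.
Round 2 (the buyer proposes): the seller can get 500 next round, worth 0.41 × 500 = 205 now, so the buyer offers 205, keeping 295.
So by rejecting in round 1, the buyer gets 295 next round, worth 0.41 × 295 = 120.95 now.
Offer 94 < 120.95, so the buyer rejects.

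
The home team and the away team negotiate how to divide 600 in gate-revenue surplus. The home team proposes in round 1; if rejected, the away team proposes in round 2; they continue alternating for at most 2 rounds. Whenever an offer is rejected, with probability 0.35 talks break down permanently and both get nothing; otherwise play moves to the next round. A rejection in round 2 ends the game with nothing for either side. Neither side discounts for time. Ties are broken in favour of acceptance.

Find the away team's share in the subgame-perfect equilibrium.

390

By backward induction:
Round 2 (the away team proposes): the home team will accept anything ≥ 0, so the away team offers 0 and keeps 600.
Round 1 (the home team proposes): rejecting gives the away team an expected 0.65 × 600 = 390, so the home team offers 390, keeping 210.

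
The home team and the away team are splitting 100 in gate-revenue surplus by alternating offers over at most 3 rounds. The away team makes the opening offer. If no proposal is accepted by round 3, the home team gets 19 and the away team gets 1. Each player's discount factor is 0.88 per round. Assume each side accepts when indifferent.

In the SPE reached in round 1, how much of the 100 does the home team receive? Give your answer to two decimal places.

25.27

Work backward from the last round.
Round 3 (the away team proposes): the home team gets 19 if talks fail, so the away team offers 19 and keeps 81.
Round 2 (the home team proposes): the away team can get 81 next round, worth 0.88 × 81 = 71.28 now, so the home team offers 71.28, keeping 28.72.
Round 1 (the away team proposes): the home team can get 28.72 next round, worth 0.88 × 28.72 = 25.2736 now. The away team offers 25.2736 and keeps 100 − 25.2736 = 74.7264.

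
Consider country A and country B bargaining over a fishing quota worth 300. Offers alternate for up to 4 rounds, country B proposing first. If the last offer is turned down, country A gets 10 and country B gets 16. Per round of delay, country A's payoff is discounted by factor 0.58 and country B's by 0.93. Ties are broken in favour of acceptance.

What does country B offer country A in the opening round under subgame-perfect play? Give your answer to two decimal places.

101.03

Solve by backward induction from round 4.
Round 4 (country A proposes): country B gets 16 if talks fail, so country A offers 16 and keeps 284.
Round 3 (country B proposes): country A can get 284 next round, worth 0.58 × 284 = 164.72 now, so country B offers 164.72, keeping 135.28.
Round 2 (country A proposes): country B can get 135.28 next round, worth 0.93 × 135.28 = 125.8104 now; country A offers that and keeps 174.1896.
Round 1 (country B proposes): country A can get 174.1896 next round, worth 0.58 × 174.1896 = 101.029968 now, so country B offers 101.029968, keeping 198.970032.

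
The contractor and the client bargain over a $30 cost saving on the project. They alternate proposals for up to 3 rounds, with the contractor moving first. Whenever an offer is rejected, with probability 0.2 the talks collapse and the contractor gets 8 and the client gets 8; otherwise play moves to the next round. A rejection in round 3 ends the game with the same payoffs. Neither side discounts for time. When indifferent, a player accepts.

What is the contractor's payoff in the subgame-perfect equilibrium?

By backward induction:
Round 3 (the contractor proposes): the client gets 8 if talks fail, so the contractor offers 8 and keeps 22.
Round 2 (the client proposes): rejecting gives the contractor an expected 0.8 × 22 + 0.2 × 8 = 19.2; the client offers that and keeps 10.8.
Round 1 (the contractor proposes): rejecting gives the client an expected 0.8 × 10.8 + 0.2 × 8 = 10.24; the contractor offers that and keeps 19.76.

19.76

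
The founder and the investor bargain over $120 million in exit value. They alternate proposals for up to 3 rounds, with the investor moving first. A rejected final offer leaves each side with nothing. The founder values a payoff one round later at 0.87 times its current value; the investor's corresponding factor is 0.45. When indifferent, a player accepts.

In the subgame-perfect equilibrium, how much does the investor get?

62.58

Round 3 (the investor proposes): the founder will accept anything ≥ 0, so the investor offers 0 and keeps 120.
Round 2 (the founder proposes): the investor can get 120 next round, worth 0.45 × 120 = 54 now; the founder offers that and keeps 66.
Round 1 (the investor proposes): the founder can get 66 next round, worth 0.87 × 66 = 57.42 now. The investor offers 57.42 and keeps 120 − 57.42 = 62.58.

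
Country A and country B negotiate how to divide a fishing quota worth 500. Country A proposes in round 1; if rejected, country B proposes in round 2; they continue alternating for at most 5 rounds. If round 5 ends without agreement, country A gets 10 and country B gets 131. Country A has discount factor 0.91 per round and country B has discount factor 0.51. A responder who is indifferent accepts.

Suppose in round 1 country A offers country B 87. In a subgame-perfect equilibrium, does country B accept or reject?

Work out country B's continuation value if the offer is rejected.
Round 5 (country A proposes): country B gets 131 if talks fail, so country A offers 131 and keeps 369.
Round 4 (country B proposes): country A can get 369 next round, worth 0.91 × 369 = 335.79 now; country B offers that and keeps 164.21.
Round 3 (country A proposes): country B can get 164.21 next round, worth 0.51 × 164.21 = 83.7471 now, so country A offers 83.7471, keeping 416.2529.
Round 2 (country B proposes): country A can get 416.2529 next round, worth 0.91 × 416.2529 = 378.790139 now. Country B offers 378.790139 and keeps 500 − 378.790139 = 121.209861.
So by rejecting in round 1, country B gets 121.209861 next round, worth 0.51 × 121.209861 = 61.81702911 now.
Offer 87 ≥ 61.81702911, so country B accepts.

Accept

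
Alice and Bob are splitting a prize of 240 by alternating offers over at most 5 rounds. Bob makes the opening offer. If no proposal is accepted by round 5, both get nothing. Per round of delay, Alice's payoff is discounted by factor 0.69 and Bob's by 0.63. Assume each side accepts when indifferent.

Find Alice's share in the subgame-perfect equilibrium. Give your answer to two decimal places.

Solve by backward induction from round 5.
Round 5 (Bob proposes): rejection yields 0 for Alice; Bob offers 0 and keeps 240.
Round 4 (Alice proposes): Bob can get 240 next round, worth 0.63 × 240 = 151.2 now, so Alice offers 151.2, keeping 88.8.
Round 3 (Bob proposes): Alice can get 88.8 next round, worth 0.69 × 88.8 = 61.272 now; Bob offers that and keeps 178.728.
Round 2 (Alice proposes): Bob can get 178.728 next round, worth 0.63 × 178.728 = 112.59864 now; Alice offers that and keeps 127.40136.
Round 1 (Bob proposes): Alice can get 127.40136 next round, worth 0.69 × 127.40136 = 87.9069384 now. Bob offers 87.9069384 and keeps 240 − 87.9069384 = 152.0930616.

87.91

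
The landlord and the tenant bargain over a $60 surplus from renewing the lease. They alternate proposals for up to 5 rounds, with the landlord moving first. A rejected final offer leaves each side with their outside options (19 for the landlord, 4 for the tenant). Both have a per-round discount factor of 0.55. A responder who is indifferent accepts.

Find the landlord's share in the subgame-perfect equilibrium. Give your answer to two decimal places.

Work backward from the last round.
Round 5 (the landlord proposes): the tenant gets 4 if talks fail, so the landlord offers 4 and keeps 56.
Round 4 (the tenant proposes): the landlord can get 56 next round, worth 0.55 × 56 = 30.8 now, so the tenant offers 30.8, keeping 29.2.
Round 3 (the landlord proposes): the tenant can get 29.2 next round, worth 0.55 × 29.2 = 16.06 now; the landlord offers that and keeps 43.94.
Round 2 (the tenant proposes): the landlord can get 43.94 next round, worth 0.55 × 43.94 = 24.167 now; the tenant offers that and keeps 35.833.
Round 1 (the landlord proposes): the tenant can get 35.833 next round, worth 0.55 × 35.833 = 19.70815 now, so the landlord offers 19.70815, keeping 40.29185.

40.29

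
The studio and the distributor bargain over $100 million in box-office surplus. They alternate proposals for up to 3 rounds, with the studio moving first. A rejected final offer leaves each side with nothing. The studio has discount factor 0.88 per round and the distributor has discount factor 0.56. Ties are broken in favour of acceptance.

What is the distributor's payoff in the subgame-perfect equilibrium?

6.72

By backward induction:
Round 3 (the studio proposes): rejection yields 0 for the distributor; the studio offers 0 and keeps 100.
Round 2 (the distributor proposes): the studio can get 100 next round, worth 0.88 × 100 = 88 now; the distributor offers that and keeps 12.
Round 1 (the studio proposes): the distributor can get 12 next round, worth 0.56 × 12 = 6.72 now; the studio offers that and keeps 93.28.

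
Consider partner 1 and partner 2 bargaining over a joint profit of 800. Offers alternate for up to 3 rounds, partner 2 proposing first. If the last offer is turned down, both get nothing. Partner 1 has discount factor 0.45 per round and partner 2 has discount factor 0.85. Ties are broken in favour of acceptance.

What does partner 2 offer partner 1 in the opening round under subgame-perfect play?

Round 3 (partner 2 proposes): partner 1 will accept anything ≥ 0, so partner 2 offers 0 and keeps 800.
Round 2 (partner 1 proposes): partner 2 can get 800 next round, worth 0.85 × 800 = 680 now, so partner 1 offers 680, keeping 120.
Round 1 (partner 2 proposes): partner 1 can get 120 next round, worth 0.45 × 120 = 54 now; partner 2 offers that and keeps 746.

54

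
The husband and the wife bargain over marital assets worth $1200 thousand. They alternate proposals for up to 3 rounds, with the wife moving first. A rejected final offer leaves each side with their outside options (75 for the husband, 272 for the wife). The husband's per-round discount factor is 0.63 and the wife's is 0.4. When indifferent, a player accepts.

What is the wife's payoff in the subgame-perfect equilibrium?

727.5

Round 3 (the wife proposes): the husband gets 75 if talks fail, so the wife offers 75 and keeps 1125.
Round 2 (the husband proposes): the wife can get 1125 next round, worth 0.4 × 1125 = 450 now. The husband offers 450 and keeps 1200 − 450 = 750.
Round 1 (the wife proposes): the husband can get 750 next round, worth 0.63 × 750 = 472.5 now, so the wife offers 472.5, keeping 727.5.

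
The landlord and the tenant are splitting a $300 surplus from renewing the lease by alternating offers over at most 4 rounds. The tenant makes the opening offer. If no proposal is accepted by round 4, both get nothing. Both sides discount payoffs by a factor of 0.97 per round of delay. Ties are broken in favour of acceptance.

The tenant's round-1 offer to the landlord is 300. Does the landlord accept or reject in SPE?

Accept

Work out the landlord's continuation value if the offer is rejected.
Round 4 (the landlord proposes): rejection yields 0 for the tenant; the landlord offers 0 and keeps 300.
Round 3 (the tenant proposes): the landlord can get 300 next round, worth 0.97 × 300 = 291 now; the tenant offers that and keeps 9.
Round 2 (the landlord proposes): the tenant can get 9 next round, worth 0.97 × 9 = 8.73 now; the landlord offers that and keeps 291.27.
So by rejecting in round 1, the landlord gets 291.27 next round, worth 0.97 × 291.27 = 282.5319 now.
Offer 300 ≥ 282.5319, so the landlord accepts.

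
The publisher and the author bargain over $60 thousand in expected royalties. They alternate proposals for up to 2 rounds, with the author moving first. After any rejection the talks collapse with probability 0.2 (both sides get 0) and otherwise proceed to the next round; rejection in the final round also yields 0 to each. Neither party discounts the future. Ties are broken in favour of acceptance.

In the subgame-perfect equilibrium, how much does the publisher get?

Round 2 (the publisher proposes): rejection yields 0 for the author; the publisher offers 0 and keeps 60.
Round 1 (the author proposes): rejecting gives the publisher an expected 0.8 × 60 = 48, so the author offers 48, keeping 12.

48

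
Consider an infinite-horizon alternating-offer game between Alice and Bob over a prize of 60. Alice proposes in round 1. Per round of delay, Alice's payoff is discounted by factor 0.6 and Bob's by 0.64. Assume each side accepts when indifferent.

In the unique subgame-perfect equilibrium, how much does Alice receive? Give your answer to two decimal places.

35.06

Let x be Alice's share when Alice proposes and y be Bob's share when Bob proposes.
Bob accepts iff offered ≥ 0.64·y, so x = 60 − 0.64y. Symmetrically y = 60 − 0.6x.
Substituting: x = 60 − 0.64(60 − 0.6x), giving x(1 − 0.6·0.64) = 60(1 − 0.64).
So x = 60 × 0.36 / 0.616 ≈ 35.0649, and Bob receives 60 − x ≈ 24.9351.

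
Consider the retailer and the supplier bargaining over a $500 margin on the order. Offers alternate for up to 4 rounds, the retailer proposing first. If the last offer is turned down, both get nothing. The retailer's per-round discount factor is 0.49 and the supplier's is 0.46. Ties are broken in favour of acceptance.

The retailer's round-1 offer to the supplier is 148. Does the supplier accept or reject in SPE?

Reject

Round 4 (the supplier proposes): the retailer will accept anything ≥ 0, so the supplier offers 0 and keeps 500.
Round 3 (the retailer proposes): the supplier can get 500 next round, worth 0.46 × 500 = 230 now, so the retailer offers 230, keeping 270.
Round 2 (the supplier proposes): the retailer can get 270 next round, worth 0.49 × 270 = 132.3 now; the supplier offers that and keeps 367.7.
So by rejecting in round 1, the supplier gets 367.7 next round, worth 0.46 × 367.7 = 169.142 now.
Offer 148 < 169.142, so the supplier rejects.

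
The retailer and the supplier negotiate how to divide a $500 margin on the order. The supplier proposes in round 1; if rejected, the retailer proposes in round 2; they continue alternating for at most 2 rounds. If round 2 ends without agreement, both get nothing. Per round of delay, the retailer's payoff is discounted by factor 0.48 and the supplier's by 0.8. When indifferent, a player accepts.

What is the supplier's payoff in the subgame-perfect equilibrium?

Work backward from the last round.
Round 2 (the retailer proposes): rejection yields 0 for the supplier; the retailer offers 0 and keeps 500.
Round 1 (the supplier proposes): the retailer can get 500 next round, worth 0.48 × 500 = 240 now; the supplier offers that and keeps 260.

260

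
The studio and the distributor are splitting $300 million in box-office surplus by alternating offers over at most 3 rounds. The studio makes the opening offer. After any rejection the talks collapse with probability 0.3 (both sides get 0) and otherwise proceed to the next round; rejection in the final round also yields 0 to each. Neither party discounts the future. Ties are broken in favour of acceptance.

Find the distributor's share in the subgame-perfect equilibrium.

63

Round 3 (the studio proposes): the distributor will accept anything ≥ 0, so the studio offers 0 and keeps 300.
Round 2 (the distributor proposes): rejecting gives the studio an expected 0.7 × 300 = 210; the distributor offers that and keeps 90.
Round 1 (the studio proposes): rejecting gives the distributor an expected 0.7 × 90 = 63. The studio offers 63 and keeps 300 − 63 = 237.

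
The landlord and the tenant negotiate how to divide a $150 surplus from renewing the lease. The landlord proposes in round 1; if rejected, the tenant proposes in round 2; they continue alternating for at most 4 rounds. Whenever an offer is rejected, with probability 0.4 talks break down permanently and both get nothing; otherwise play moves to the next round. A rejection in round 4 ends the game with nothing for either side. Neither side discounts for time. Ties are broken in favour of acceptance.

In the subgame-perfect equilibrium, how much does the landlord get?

By backward induction:
Round 4 (the tenant proposes): the landlord will accept anything ≥ 0, so the tenant offers 0 and keeps 150.
Round 3 (the landlord proposes): rejecting gives the tenant an expected 0.6 × 150 = 90; the landlord offers that and keeps 60.
Round 2 (the tenant proposes): rejecting gives the landlord an expected 0.6 × 60 = 36, so the tenant offers 36, keeping 114.
Round 1 (the landlord proposes): rejecting gives the tenant an expected 0.6 × 114 = 68.4. The landlord offers 68.4 and keeps 150 − 68.4 = 81.6.

81.6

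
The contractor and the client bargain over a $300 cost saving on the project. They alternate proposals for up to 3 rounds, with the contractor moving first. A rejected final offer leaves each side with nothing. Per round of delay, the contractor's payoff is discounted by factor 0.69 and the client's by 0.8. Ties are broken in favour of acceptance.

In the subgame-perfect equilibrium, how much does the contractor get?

Round 3 (the contractor proposes): the client will accept anything ≥ 0, so the contractor offers 0 and keeps 300.
Round 2 (the client proposes): the contractor can get 300 next round, worth 0.69 × 300 = 207 now, so the client offers 207, keeping 93.
Round 1 (the contractor proposes): the client can get 93 next round, worth 0.8 × 93 = 74.4 now. The contractor offers 74.4 and keeps 300 − 74.4 = 225.6.

225.6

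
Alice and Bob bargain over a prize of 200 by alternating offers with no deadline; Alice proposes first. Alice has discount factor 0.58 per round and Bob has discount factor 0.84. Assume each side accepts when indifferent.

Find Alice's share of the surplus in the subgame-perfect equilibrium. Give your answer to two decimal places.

Let x be Alice's share when Alice proposes and y be Bob's share when Bob proposes.
Bob accepts iff offered ≥ 0.84·y, so x = 200 − 0.84y. Symmetrically y = 200 − 0.58x.
Substituting: x = 200 − 0.84(200 − 0.58x), giving x(1 − 0.58·0.84) = 200(1 − 0.84).
So x = 200 × 0.16 / 0.5128 ≈ 62.4025, and Bob receives 200 − x ≈ 137.5975.

62.40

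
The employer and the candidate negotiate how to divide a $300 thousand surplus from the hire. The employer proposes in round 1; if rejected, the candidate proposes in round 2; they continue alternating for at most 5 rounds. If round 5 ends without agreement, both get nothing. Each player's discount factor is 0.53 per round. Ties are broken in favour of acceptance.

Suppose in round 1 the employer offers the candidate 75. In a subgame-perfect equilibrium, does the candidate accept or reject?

Reject

Work out the candidate's continuation value if the offer is rejected.
Round 5 (the employer proposes): rejection yields 0 for the candidate; the employer offers 0 and keeps 300.
Round 4 (the candidate proposes): the employer can get 300 next round, worth 0.53 × 300 = 159 now, so the candidate offers 159, keeping 141.
Round 3 (the employer proposes): the candidate can get 141 next round, worth 0.53 × 141 = 74.73 now; the employer offers that and keeps 225.27.
Round 2 (the candidate proposes): the employer can get 225.27 next round, worth 0.53 × 225.27 = 119.3931 now, so the candidate offers 119.3931, keeping 180.6069.
So by rejecting in round 1, the candidate gets 180.6069 next round, worth 0.53 × 180.6069 = 95.721657 now.
Offer 75 < 95.721657, so the candidate rejects.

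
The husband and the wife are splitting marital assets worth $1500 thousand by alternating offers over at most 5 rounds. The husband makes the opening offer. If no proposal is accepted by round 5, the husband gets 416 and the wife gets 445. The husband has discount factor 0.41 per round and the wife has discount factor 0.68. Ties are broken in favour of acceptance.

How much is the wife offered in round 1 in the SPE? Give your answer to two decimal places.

By backward induction:
Round 5 (the husband proposes): the wife gets 445 if talks fail, so the husband offers 445 and keeps 1055.
Round 4 (the wife proposes): the husband can get 1055 next round, worth 0.41 × 1055 = 432.55 now. The wife offers 432.55 and keeps 1500 − 432.55 = 1067.45.
Round 3 (the husband proposes): the wife can get 1067.45 next round, worth 0.68 × 1067.45 = 725.866 now, so the husband offers 725.866, keeping 774.134.
Round 2 (the wife proposes): the husband can get 774.134 next round, worth 0.41 × 774.134 = 317.39494 now; the wife offers that and keeps 1182.60506.
Round 1 (the husband proposes): the wife can get 1182.60506 next round, worth 0.68 × 1182.60506 = 804.1714408 now; the husband offers that and keeps 695.8285592.

804.17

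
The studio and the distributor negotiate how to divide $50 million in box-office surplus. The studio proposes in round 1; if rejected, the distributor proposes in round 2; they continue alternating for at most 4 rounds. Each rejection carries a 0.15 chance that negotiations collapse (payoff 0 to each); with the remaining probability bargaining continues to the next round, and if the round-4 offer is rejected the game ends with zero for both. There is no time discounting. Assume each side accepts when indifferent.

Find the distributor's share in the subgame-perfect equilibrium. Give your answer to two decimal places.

By backward induction:
Round 4 (the distributor proposes): the studio will accept anything ≥ 0, so the distributor offers 0 and keeps 50.
Round 3 (the studio proposes): rejecting gives the distributor an expected 0.85 × 50 = 42.5. The studio offers 42.5 and keeps 50 − 42.5 = 7.5.
Round 2 (the distributor proposes): rejecting gives the studio an expected 0.85 × 7.5 = 6.375, so the distributor offers 6.375, keeping 43.625.
Round 1 (the studio proposes): rejecting gives the distributor an expected 0.85 × 43.625 = 37.08125; the studio offers that and keeps 12.91875.

37.08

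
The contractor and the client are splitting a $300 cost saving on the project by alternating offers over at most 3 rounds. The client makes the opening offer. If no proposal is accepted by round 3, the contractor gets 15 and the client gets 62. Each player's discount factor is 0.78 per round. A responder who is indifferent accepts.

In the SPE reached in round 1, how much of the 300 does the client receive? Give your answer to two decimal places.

Round 3 (the client proposes): the contractor gets 15 if talks fail, so the client offers 15 and keeps 285.
Round 2 (the contractor proposes): the client can get 285 next round, worth 0.78 × 285 = 222.3 now, so the contractor offers 222.3, keeping 77.7.
Round 1 (the client proposes): the contractor can get 77.7 next round, worth 0.78 × 77.7 = 60.606 now. The client offers 60.606 and keeps 300 − 60.606 = 239.394.

239.39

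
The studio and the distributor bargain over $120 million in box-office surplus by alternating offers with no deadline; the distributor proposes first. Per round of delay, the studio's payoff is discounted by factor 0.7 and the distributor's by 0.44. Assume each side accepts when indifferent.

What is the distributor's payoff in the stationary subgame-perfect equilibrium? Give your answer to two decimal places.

Let x be the distributor's share when the distributor proposes and y be the studio's share when the studio proposes.
The studio accepts iff offered ≥ 0.7·y, so x = 120 − 0.7y. Symmetrically y = 120 − 0.44x.
Substituting: x = 120 − 0.7(120 − 0.44x), giving x(1 − 0.44·0.7) = 120(1 − 0.7).
So x = 120 × 0.3 / 0.692 ≈ 52.0231, and the studio receives 120 − x ≈ 67.9769.

52.02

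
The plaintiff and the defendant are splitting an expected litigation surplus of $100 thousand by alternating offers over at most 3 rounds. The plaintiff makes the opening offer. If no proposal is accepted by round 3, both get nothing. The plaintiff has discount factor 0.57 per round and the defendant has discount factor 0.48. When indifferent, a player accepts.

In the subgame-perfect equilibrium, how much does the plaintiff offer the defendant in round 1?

Solve by backward induction from round 3.
Round 3 (the plaintiff proposes): the defendant will accept anything ≥ 0, so the plaintiff offers 0 and keeps 100.
Round 2 (the defendant proposes): the plaintiff can get 100 next round, worth 0.57 × 100 = 57 now, so the defendant offers 57, keeping 43.
Round 1 (the plaintiff proposes): the defendant can get 43 next round, worth 0.48 × 43 = 20.64 now; the plaintiff offers that and keeps 79.36.

20.64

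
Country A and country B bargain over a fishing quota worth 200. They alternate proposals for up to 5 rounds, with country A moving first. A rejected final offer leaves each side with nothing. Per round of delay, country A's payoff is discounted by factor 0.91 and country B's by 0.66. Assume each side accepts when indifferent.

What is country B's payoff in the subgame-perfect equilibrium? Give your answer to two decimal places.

Round 5 (country A proposes): rejection yields 0 for country B; country A offers 0 and keeps 200.
Round 4 (country B proposes): country A can get 200 next round, worth 0.91 × 200 = 182 now; country B offers that and keeps 18.
Round 3 (country A proposes): country B can get 18 next round, worth 0.66 × 18 = 11.88 now; country A offers that and keeps 188.12.
Round 2 (country B proposes): country A can get 188.12 next round, worth 0.91 × 188.12 = 171.1892 now, so country B offers 171.1892, keeping 28.8108.
Round 1 (country A proposes): country B can get 28.8108 next round, worth 0.66 × 28.8108 = 19.015128 now. Country A offers 19.015128 and keeps 200 − 19.015128 = 180.984872.

19.02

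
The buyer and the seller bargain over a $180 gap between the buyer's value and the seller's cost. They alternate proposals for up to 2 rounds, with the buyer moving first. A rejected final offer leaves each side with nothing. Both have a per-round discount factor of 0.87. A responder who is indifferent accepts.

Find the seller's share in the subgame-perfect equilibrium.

Round 2 (the seller proposes): the buyer will accept anything ≥ 0, so the seller offers 0 and keeps 180.
Round 1 (the buyer proposes): the seller can get 180 next round, worth 0.87 × 180 = 156.6 now. The buyer offers 156.6 and keeps 180 − 156.6 = 23.4.

156.6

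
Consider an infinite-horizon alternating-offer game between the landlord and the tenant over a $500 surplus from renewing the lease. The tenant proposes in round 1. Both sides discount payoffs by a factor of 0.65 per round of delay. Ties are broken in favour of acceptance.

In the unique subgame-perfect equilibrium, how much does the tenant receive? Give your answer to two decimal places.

When the tenant proposes, the landlord accepts any offer worth at least 0.65 times what the landlord would get by proposing next round; and vice versa.
This gives x = 500 − 0.65y and y = 500 − 0.65x, where x and y are each side's share when it proposes.
Hence (1 − 0.65·0.65)x = 500(1 − 0.65), i.e. 0.5775·x = 175.
x ≈ 303.0303; the landlord's share is 500 − x ≈ 196.9697.

303.03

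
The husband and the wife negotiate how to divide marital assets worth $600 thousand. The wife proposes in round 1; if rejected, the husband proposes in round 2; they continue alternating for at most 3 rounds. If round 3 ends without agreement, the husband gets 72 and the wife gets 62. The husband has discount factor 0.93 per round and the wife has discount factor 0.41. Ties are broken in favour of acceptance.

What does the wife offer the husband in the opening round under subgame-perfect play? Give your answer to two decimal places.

356.67

Round 3 (the wife proposes): the husband gets 72 if talks fail, so the wife offers 72 and keeps 528.
Round 2 (the husband proposes): the wife can get 528 next round, worth 0.41 × 528 = 216.48 now. The husband offers 216.48 and keeps 600 − 216.48 = 383.52.
Round 1 (the wife proposes): the husband can get 383.52 next round, worth 0.93 × 383.52 = 356.6736 now. The wife offers 356.6736 and keeps 600 − 356.6736 = 243.3264.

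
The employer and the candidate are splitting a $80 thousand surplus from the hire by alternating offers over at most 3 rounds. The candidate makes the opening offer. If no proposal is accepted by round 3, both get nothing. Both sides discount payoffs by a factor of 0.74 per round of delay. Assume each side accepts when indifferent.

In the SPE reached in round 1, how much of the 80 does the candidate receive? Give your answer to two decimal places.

Round 3 (the candidate proposes): the employer will accept anything ≥ 0, so the candidate offers 0 and keeps 80.
Round 2 (the employer proposes): the candidate can get 80 next round, worth 0.74 × 80 = 59.2 now. The employer offers 59.2 and keeps 80 − 59.2 = 20.8.
Round 1 (the candidate proposes): the employer can get 20.8 next round, worth 0.74 × 20.8 = 15.392 now, so the candidate offers 15.392, keeping 64.608.

64.61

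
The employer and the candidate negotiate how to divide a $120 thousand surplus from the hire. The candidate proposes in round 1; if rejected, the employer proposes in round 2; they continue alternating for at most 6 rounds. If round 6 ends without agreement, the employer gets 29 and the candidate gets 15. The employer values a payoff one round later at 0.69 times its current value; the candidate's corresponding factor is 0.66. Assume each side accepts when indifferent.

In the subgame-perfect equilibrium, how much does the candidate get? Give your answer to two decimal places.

Round 6 (the employer proposes): the candidate gets 15 if talks fail, so the employer offers 15 and keeps 105.
Round 5 (the candidate proposes): the employer can get 105 next round, worth 0.69 × 105 = 72.45 now, so the candidate offers 72.45, keeping 47.55.
Round 4 (the employer proposes): the candidate can get 47.55 next round, worth 0.66 × 47.55 = 31.383 now; the employer offers that and keeps 88.617.
Round 3 (the candidate proposes): the employer can get 88.617 next round, worth 0.69 × 88.617 = 61.14573 now; the candidate offers that and keeps 58.85427.
Round 2 (the employer proposes): the candidate can get 58.85427 next round, worth 0.66 × 58.85427 = 38.8438182 now; the employer offers that and keeps 81.1561818.
Round 1 (the candidate proposes): the employer can get 81.1561818 next round, worth 0.69 × 81.1561818 = 55.997765442 now; the candidate offers that and keeps 64.002234558.

64.00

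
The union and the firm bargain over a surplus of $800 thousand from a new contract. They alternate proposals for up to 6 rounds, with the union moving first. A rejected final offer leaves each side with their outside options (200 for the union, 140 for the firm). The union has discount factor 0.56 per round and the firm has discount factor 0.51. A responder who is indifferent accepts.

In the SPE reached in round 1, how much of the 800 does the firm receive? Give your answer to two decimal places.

Round 6 (the firm proposes): the union gets 200 if talks fail, so the firm offers 200 and keeps 600.
Round 5 (the union proposes): the firm can get 600 next round, worth 0.51 × 600 = 306 now; the union offers that and keeps 494.
Round 4 (the firm proposes): the union can get 494 next round, worth 0.56 × 494 = 276.64 now; the firm offers that and keeps 523.36.
Round 3 (the union proposes): the firm can get 523.36 next round, worth 0.51 × 523.36 = 266.9136 now, so the union offers 266.9136, keeping 533.0864.
Round 2 (the firm proposes): the union can get 533.0864 next round, worth 0.56 × 533.0864 = 298.528384 now. The firm offers 298.528384 and keeps 800 − 298.528384 = 501.471616.
Round 1 (the union proposes): the firm can get 501.471616 next round, worth 0.51 × 501.471616 = 255.75052416 now, so the union offers 255.75052416, keeping 544.24947584.

255.75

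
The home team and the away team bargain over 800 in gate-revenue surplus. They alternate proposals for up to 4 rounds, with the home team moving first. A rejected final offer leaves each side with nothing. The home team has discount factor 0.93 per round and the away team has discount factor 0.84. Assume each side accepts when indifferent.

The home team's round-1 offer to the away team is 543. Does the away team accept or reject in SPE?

Round 4 (the away team proposes): the home team will accept anything ≥ 0, so the away team offers 0 and keeps 800.
Round 3 (the home team proposes): the away team can get 800 next round, worth 0.84 × 800 = 672 now, so the home team offers 672, keeping 128.
Round 2 (the away team proposes): the home team can get 128 next round, worth 0.93 × 128 = 119.04 now; the away team offers that and keeps 680.96.
So by rejecting in round 1, the away team gets 680.96 next round, worth 0.84 × 680.96 = 572.0064 now.
Offer 543 < 572.0064, so the away team rejects.

Reject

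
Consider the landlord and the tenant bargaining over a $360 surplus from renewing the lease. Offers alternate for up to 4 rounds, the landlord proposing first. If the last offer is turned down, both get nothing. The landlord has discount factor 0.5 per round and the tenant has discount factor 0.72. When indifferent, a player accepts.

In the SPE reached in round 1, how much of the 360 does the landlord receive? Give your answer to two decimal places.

Round 4 (the tenant proposes): rejection yields 0 for the landlord; the tenant offers 0 and keeps 360.
Round 3 (the landlord proposes): the tenant can get 360 next round, worth 0.72 × 360 = 259.2 now. The landlord offers 259.2 and keeps 360 − 259.2 = 100.8.
Round 2 (the tenant proposes): the landlord can get 100.8 next round, worth 0.5 × 100.8 = 50.4 now. The tenant offers 50.4 and keeps 360 − 50.4 = 309.6.
Round 1 (the landlord proposes): the tenant can get 309.6 next round, worth 0.72 × 309.6 = 222.912 now. The landlord offers 222.912 and keeps 360 − 222.912 = 137.088.

137.09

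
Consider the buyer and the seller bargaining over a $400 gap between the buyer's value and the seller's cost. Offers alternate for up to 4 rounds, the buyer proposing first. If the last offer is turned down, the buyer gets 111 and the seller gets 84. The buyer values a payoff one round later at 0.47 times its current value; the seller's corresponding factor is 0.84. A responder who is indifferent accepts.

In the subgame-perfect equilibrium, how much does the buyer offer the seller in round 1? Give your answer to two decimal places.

273.92

Round 4 (the seller proposes): the buyer gets 111 if talks fail, so the seller offers 111 and keeps 289.
Round 3 (the buyer proposes): the seller can get 289 next round, worth 0.84 × 289 = 242.76 now; the buyer offers that and keeps 157.24.
Round 2 (the seller proposes): the buyer can get 157.24 next round, worth 0.47 × 157.24 = 73.9028 now, so the seller offers 73.9028, keeping 326.0972.
Round 1 (the buyer proposes): the seller can get 326.0972 next round, worth 0.84 × 326.0972 = 273.921648 now. The buyer offers 273.921648 and keeps 400 − 273.921648 = 126.078352.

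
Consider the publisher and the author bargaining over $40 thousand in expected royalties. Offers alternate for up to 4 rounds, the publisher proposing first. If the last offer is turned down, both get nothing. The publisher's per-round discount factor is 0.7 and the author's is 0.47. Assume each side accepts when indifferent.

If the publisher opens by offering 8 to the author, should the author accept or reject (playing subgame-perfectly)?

Round 4 (the author proposes): rejection yields 0 for the publisher; the author offers 0 and keeps 40.
Round 3 (the publisher proposes): the author can get 40 next round, worth 0.47 × 40 = 18.8 now; the publisher offers that and keeps 21.2.
Round 2 (the author proposes): the publisher can get 21.2 next round, worth 0.7 × 21.2 = 14.84 now, so the author offers 14.84, keeping 25.16.
So by rejecting in round 1, the author gets 25.16 next round, worth 0.47 × 25.16 = 11.8252 now.
Offer 8 < 11.8252, so the author rejects.

Reject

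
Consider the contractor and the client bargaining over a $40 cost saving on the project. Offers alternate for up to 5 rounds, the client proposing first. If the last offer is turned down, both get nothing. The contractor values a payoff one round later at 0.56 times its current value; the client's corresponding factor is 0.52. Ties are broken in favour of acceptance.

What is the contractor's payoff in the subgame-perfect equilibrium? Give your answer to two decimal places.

Round 5 (the client proposes): rejection yields 0 for the contractor; the client offers 0 and keeps 40.
Round 4 (the contractor proposes): the client can get 40 next round, worth 0.52 × 40 = 20.8 now; the contractor offers that and keeps 19.2.
Round 3 (the client proposes): the contractor can get 19.2 next round, worth 0.56 × 19.2 = 10.752 now. The client offers 10.752 and keeps 40 − 10.752 = 29.248.
Round 2 (the contractor proposes): the client can get 29.248 next round, worth 0.52 × 29.248 = 15.20896 now; the contractor offers that and keeps 24.79104.
Round 1 (the client proposes): the contractor can get 24.79104 next round, worth 0.56 × 24.79104 = 13.8829824 now; the client offers that and keeps 26.1170176.

13.88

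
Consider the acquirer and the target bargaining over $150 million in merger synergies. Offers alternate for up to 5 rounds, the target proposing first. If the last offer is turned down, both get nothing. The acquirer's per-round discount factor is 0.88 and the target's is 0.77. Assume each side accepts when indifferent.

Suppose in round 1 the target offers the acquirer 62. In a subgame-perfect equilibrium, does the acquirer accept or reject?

Work out the acquirer's continuation value if the offer is rejected.
Round 5 (the target proposes): rejection yields 0 for the acquirer; the target offers 0 and keeps 150.
Round 4 (the acquirer proposes): the target can get 150 next round, worth 0.77 × 150 = 115.5 now, so the acquirer offers 115.5, keeping 34.5.
Round 3 (the target proposes): the acquirer can get 34.5 next round, worth 0.88 × 34.5 = 30.36 now. The target offers 30.36 and keeps 150 − 30.36 = 119.64.
Round 2 (the acquirer proposes): the target can get 119.64 next round, worth 0.77 × 119.64 = 92.1228 now; the acquirer offers that and keeps 57.8772.
So by rejecting in round 1, the acquirer gets 57.8772 next round, worth 0.88 × 57.8772 = 50.931936 now.
Offer 62 ≥ 50.931936, so the acquirer accepts.

Accept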